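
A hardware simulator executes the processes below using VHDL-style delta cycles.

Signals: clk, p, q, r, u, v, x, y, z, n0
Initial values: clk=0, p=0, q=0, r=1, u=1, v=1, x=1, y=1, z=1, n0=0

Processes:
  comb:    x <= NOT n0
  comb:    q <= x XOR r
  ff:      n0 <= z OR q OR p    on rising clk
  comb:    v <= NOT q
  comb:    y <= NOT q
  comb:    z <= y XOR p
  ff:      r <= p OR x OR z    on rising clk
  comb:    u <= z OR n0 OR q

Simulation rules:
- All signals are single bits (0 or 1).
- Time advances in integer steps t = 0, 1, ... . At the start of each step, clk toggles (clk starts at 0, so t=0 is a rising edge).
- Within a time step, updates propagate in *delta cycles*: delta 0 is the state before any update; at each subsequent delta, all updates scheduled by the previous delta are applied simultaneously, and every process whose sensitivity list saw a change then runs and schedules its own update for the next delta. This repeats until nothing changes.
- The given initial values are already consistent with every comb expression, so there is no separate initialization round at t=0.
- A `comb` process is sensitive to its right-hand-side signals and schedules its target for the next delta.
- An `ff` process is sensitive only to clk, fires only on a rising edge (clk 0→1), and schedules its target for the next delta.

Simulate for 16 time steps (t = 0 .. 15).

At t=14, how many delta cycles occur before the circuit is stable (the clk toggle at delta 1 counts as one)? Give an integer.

5

t=0 Δ0: x=1 n0=0 r=1 p=0 z=1 v=1 u=1 y=1 clk=0 q=0
  Δ1: clk:0→1
  Δ2: n0:0→1
  Δ3: x:1→0
  Δ4: q:0→1
  Δ5: v:1→0, y:1→0
  Δ6: z:1→0
  (6Δ to stable)
t=1 Δ0: x=0 n0=1 r=1 p=0 z=0 v=0 u=1 y=0 clk=1 q=1
  Δ1: clk:1→0
  (1Δ to stable)
t=2 Δ0: x=0 n0=1 r=1 p=0 z=0 v=0 u=1 y=0 clk=0 q=1
  Δ1: clk:0→1
  Δ2: r:1→0
  Δ3: q:1→0
  Δ4: v:0→1, y:0→1
  Δ5: z:0→1
  (5Δ to stable)
t=3 Δ0: x=0 n0=1 r=0 p=0 z=1 v=1 u=1 y=1 clk=1 q=0
  Δ1: clk:1→0
  (1Δ to stable)
t=4 Δ0: x=0 n0=1 r=0 p=0 z=1 v=1 u=1 y=1 clk=0 q=0
  Δ1: clk:0→1
  Δ2: r:0→1
  Δ3: q:0→1
  Δ4: v:1→0, y:1→0
  Δ5: z:1→0
  (5Δ to stable)
t=5 Δ0: x=0 n0=1 r=1 p=0 z=0 v=0 u=1 y=0 clk=1 q=1
  Δ1: clk:1→0
  (1Δ to stable)
t=6 Δ0: x=0 n0=1 r=1 p=0 z=0 v=0 u=1 y=0 clk=0 q=1
  Δ1: clk:0→1
  Δ2: r:1→0
  Δ3: q:1→0
  Δ4: v:0→1, y:0→1
  Δ5: z:0→1
  (5Δ to stable)
t=7 Δ0: x=0 n0=1 r=0 p=0 z=1 v=1 u=1 y=1 clk=1 q=0
  Δ1: clk:1→0
  (1Δ to stable)
t=8 Δ0: x=0 n0=1 r=0 p=0 z=1 v=1 u=1 y=1 clk=0 q=0
  Δ1: clk:0→1
  Δ2: r:0→1
  Δ3: q:0→1
  Δ4: v:1→0, y:1→0
  Δ5: z:1→0
  (5Δ to stable)
t=9 Δ0: x=0 n0=1 r=1 p=0 z=0 v=0 u=1 y=0 clk=1 q=1
  Δ1: clk:1→0
  (1Δ to stable)
t=10 Δ0: x=0 n0=1 r=1 p=0 z=0 v=0 u=1 y=0 clk=0 q=1
  Δ1: clk:0→1
  Δ2: r:1→0
  Δ3: q:1→0
  Δ4: v:0→1, y:0→1
  Δ5: z:0→1
  (5Δ to stable)
t=11 Δ0: x=0 n0=1 r=0 p=0 z=1 v=1 u=1 y=1 clk=1 q=0
  Δ1: clk:1→0
  (1Δ to stable)
t=12 Δ0: x=0 n0=1 r=0 p=0 z=1 v=1 u=1 y=1 clk=0 q=0
  Δ1: clk:0→1
  Δ2: r:0→1
  Δ3: q:0→1
  Δ4: v:1→0, y:1→0
  Δ5: z:1→0
  (5Δ to stable)
t=13 Δ0: x=0 n0=1 r=1 p=0 z=0 v=0 u=1 y=0 clk=1 q=1
  Δ1: clk:1→0
  (1Δ to stable)
t=14 Δ0: x=0 n0=1 r=1 p=0 z=0 v=0 u=1 y=0 clk=0 q=1
  Δ1: clk:0→1
  Δ2: r:1→0
  Δ3: q:1→0
  Δ4: v:0→1, y:0→1
  Δ5: z:0→1
  (5Δ to stable)
t=15 Δ0: x=0 n0=1 r=0 p=0 z=1 v=1 u=1 y=1 clk=1 q=0
  Δ1: clk:1→0
  (1Δ to stable)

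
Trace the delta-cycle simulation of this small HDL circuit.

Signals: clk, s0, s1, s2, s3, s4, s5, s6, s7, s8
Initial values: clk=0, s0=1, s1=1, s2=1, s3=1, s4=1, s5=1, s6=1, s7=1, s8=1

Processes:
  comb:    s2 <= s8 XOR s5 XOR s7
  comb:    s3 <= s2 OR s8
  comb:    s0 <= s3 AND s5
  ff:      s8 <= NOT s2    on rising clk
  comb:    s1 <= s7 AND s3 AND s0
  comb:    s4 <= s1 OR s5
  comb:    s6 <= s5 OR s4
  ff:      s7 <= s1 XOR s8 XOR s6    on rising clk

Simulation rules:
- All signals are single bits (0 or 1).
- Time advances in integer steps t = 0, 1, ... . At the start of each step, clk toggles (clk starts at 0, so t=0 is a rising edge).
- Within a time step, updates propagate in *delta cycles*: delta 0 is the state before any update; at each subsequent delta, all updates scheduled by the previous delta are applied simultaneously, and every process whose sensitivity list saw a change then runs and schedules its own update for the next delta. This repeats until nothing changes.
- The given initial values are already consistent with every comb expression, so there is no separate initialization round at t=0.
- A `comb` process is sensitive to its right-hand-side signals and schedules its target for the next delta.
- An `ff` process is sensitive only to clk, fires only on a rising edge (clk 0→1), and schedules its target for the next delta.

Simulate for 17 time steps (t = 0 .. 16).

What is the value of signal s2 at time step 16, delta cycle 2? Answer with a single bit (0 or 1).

1

t0.Δ0 s2=1 s1=1 s3=1 s0=1 clk=0 s7=1 s4=1 s5=1 s6=1 s8=1
t0.Δ1 s2=1 s1=1 s3=1 s0=1 clk=1 s7=1 s4=1 s5=1 s6=1 s8=1
t0.Δ2 s2=1 s1=1 s3=1 s0=1 clk=1 s7=1 s4=1 s5=1 s6=1 s8=0
t0.Δ3 s2=0 s1=1 s3=1 s0=1 clk=1 s7=1 s4=1 s5=1 s6=1 s8=0
t0.Δ4 s2=0 s1=1 s3=0 s0=1 clk=1 s7=1 s4=1 s5=1 s6=1 s8=0
t0.Δ5 s2=0 s1=0 s3=0 s0=0 clk=1 s7=1 s4=1 s5=1 s6=1 s8=0
t1.Δ0 s2=0 s1=0 s3=0 s0=0 clk=1 s7=1 s4=1 s5=1 s6=1 s8=0
t1.Δ1 s2=0 s1=0 s3=0 s0=0 clk=0 s7=1 s4=1 s5=1 s6=1 s8=0
t2.Δ0 s2=0 s1=0 s3=0 s0=0 clk=0 s7=1 s4=1 s5=1 s6=1 s8=0
t2.Δ1 s2=0 s1=0 s3=0 s0=0 clk=1 s7=1 s4=1 s5=1 s6=1 s8=0
t2.Δ2 s2=0 s1=0 s3=0 s0=0 clk=1 s7=1 s4=1 s5=1 s6=1 s8=1
t2.Δ3 s2=1 s1=0 s3=1 s0=0 clk=1 s7=1 s4=1 s5=1 s6=1 s8=1
t2.Δ4 s2=1 s1=0 s3=1 s0=1 clk=1 s7=1 s4=1 s5=1 s6=1 s8=1
t2.Δ5 s2=1 s1=1 s3=1 s0=1 clk=1 s7=1 s4=1 s5=1 s6=1 s8=1
t3.Δ0 s2=1 s1=1 s3=1 s0=1 clk=1 s7=1 s4=1 s5=1 s6=1 s8=1
t3.Δ1 s2=1 s1=1 s3=1 s0=1 clk=0 s7=1 s4=1 s5=1 s6=1 s8=1
t4.Δ0 s2=1 s1=1 s3=1 s0=1 clk=0 s7=1 s4=1 s5=1 s6=1 s8=1
t4.Δ1 s2=1 s1=1 s3=1 s0=1 clk=1 s7=1 s4=1 s5=1 s6=1 s8=1
t4.Δ2 s2=1 s1=1 s3=1 s0=1 clk=1 s7=1 s4=1 s5=1 s6=1 s8=0
t4.Δ3 s2=0 s1=1 s3=1 s0=1 clk=1 s7=1 s4=1 s5=1 s6=1 s8=0
t4.Δ4 s2=0 s1=1 s3=0 s0=1 clk=1 s7=1 s4=1 s5=1 s6=1 s8=0
t4.Δ5 s2=0 s1=0 s3=0 s0=0 clk=1 s7=1 s4=1 s5=1 s6=1 s8=0
t5.Δ0 s2=0 s1=0 s3=0 s0=0 clk=1 s7=1 s4=1 s5=1 s6=1 s8=0
t5.Δ1 s2=0 s1=0 s3=0 s0=0 clk=0 s7=1 s4=1 s5=1 s6=1 s8=0
t6.Δ0 s2=0 s1=0 s3=0 s0=0 clk=0 s7=1 s4=1 s5=1 s6=1 s8=0
t6.Δ1 s2=0 s1=0 s3=0 s0=0 clk=1 s7=1 s4=1 s5=1 s6=1 s8=0
t6.Δ2 s2=0 s1=0 s3=0 s0=0 clk=1 s7=1 s4=1 s5=1 s6=1 s8=1
t6.Δ3 s2=1 s1=0 s3=1 s0=0 clk=1 s7=1 s4=1 s5=1 s6=1 s8=1
t6.Δ4 s2=1 s1=0 s3=1 s0=1 clk=1 s7=1 s4=1 s5=1 s6=1 s8=1
t6.Δ5 s2=1 s1=1 s3=1 s0=1 clk=1 s7=1 s4=1 s5=1 s6=1 s8=1
t7.Δ0 s2=1 s1=1 s3=1 s0=1 clk=1 s7=1 s4=1 s5=1 s6=1 s8=1
t7.Δ1 s2=1 s1=1 s3=1 s0=1 clk=0 s7=1 s4=1 s5=1 s6=1 s8=1
t8.Δ0 s2=1 s1=1 s3=1 s0=1 clk=0 s7=1 s4=1 s5=1 s6=1 s8=1
t8.Δ1 s2=1 s1=1 s3=1 s0=1 clk=1 s7=1 s4=1 s5=1 s6=1 s8=1
t8.Δ2 s2=1 s1=1 s3=1 s0=1 clk=1 s7=1 s4=1 s5=1 s6=1 s8=0
t8.Δ3 s2=0 s1=1 s3=1 s0=1 clk=1 s7=1 s4=1 s5=1 s6=1 s8=0
t8.Δ4 s2=0 s1=1 s3=0 s0=1 clk=1 s7=1 s4=1 s5=1 s6=1 s8=0
t8.Δ5 s2=0 s1=0 s3=0 s0=0 clk=1 s7=1 s4=1 s5=1 s6=1 s8=0
t9.Δ0 s2=0 s1=0 s3=0 s0=0 clk=1 s7=1 s4=1 s5=1 s6=1 s8=0
t9.Δ1 s2=0 s1=0 s3=0 s0=0 clk=0 s7=1 s4=1 s5=1 s6=1 s8=0
t10.Δ0 s2=0 s1=0 s3=0 s0=0 clk=0 s7=1 s4=1 s5=1 s6=1 s8=0
t10.Δ1 s2=0 s1=0 s3=0 s0=0 clk=1 s7=1 s4=1 s5=1 s6=1 s8=0
t10.Δ2 s2=0 s1=0 s3=0 s0=0 clk=1 s7=1 s4=1 s5=1 s6=1 s8=1
t10.Δ3 s2=1 s1=0 s3=1 s0=0 clk=1 s7=1 s4=1 s5=1 s6=1 s8=1
t10.Δ4 s2=1 s1=0 s3=1 s0=1 clk=1 s7=1 s4=1 s5=1 s6=1 s8=1
t10.Δ5 s2=1 s1=1 s3=1 s0=1 clk=1 s7=1 s4=1 s5=1 s6=1 s8=1
t11.Δ0 s2=1 s1=1 s3=1 s0=1 clk=1 s7=1 s4=1 s5=1 s6=1 s8=1
t11.Δ1 s2=1 s1=1 s3=1 s0=1 clk=0 s7=1 s4=1 s5=1 s6=1 s8=1
t12.Δ0 s2=1 s1=1 s3=1 s0=1 clk=0 s7=1 s4=1 s5=1 s6=1 s8=1
t12.Δ1 s2=1 s1=1 s3=1 s0=1 clk=1 s7=1 s4=1 s5=1 s6=1 s8=1
t12.Δ2 s2=1 s1=1 s3=1 s0=1 clk=1 s7=1 s4=1 s5=1 s6=1 s8=0
t12.Δ3 s2=0 s1=1 s3=1 s0=1 clk=1 s7=1 s4=1 s5=1 s6=1 s8=0
t12.Δ4 s2=0 s1=1 s3=0 s0=1 clk=1 s7=1 s4=1 s5=1 s6=1 s8=0
t12.Δ5 s2=0 s1=0 s3=0 s0=0 clk=1 s7=1 s4=1 s5=1 s6=1 s8=0
t13.Δ0 s2=0 s1=0 s3=0 s0=0 clk=1 s7=1 s4=1 s5=1 s6=1 s8=0
t13.Δ1 s2=0 s1=0 s3=0 s0=0 clk=0 s7=1 s4=1 s5=1 s6=1 s8=0
t14.Δ0 s2=0 s1=0 s3=0 s0=0 clk=0 s7=1 s4=1 s5=1 s6=1 s8=0
t14.Δ1 s2=0 s1=0 s3=0 s0=0 clk=1 s7=1 s4=1 s5=1 s6=1 s8=0
t14.Δ2 s2=0 s1=0 s3=0 s0=0 clk=1 s7=1 s4=1 s5=1 s6=1 s8=1
t14.Δ3 s2=1 s1=0 s3=1 s0=0 clk=1 s7=1 s4=1 s5=1 s6=1 s8=1
t14.Δ4 s2=1 s1=0 s3=1 s0=1 clk=1 s7=1 s4=1 s5=1 s6=1 s8=1
t14.Δ5 s2=1 s1=1 s3=1 s0=1 clk=1 s7=1 s4=1 s5=1 s6=1 s8=1
t15.Δ0 s2=1 s1=1 s3=1 s0=1 clk=1 s7=1 s4=1 s5=1 s6=1 s8=1
t15.Δ1 s2=1 s1=1 s3=1 s0=1 clk=0 s7=1 s4=1 s5=1 s6=1 s8=1
t16.Δ0 s2=1 s1=1 s3=1 s0=1 clk=0 s7=1 s4=1 s5=1 s6=1 s8=1
t16.Δ1 s2=1 s1=1 s3=1 s0=1 clk=1 s7=1 s4=1 s5=1 s6=1 s8=1
t16.Δ2 s2=1 s1=1 s3=1 s0=1 clk=1 s7=1 s4=1 s5=1 s6=1 s8=0
t16.Δ3 s2=0 s1=1 s3=1 s0=1 clk=1 s7=1 s4=1 s5=1 s6=1 s8=0
t16.Δ4 s2=0 s1=1 s3=0 s0=1 clk=1 s7=1 s4=1 s5=1 s6=1 s8=0
t16.Δ5 s2=0 s1=0 s3=0 s0=0 clk=1 s7=1 s4=1 s5=1 s6=1 s8=0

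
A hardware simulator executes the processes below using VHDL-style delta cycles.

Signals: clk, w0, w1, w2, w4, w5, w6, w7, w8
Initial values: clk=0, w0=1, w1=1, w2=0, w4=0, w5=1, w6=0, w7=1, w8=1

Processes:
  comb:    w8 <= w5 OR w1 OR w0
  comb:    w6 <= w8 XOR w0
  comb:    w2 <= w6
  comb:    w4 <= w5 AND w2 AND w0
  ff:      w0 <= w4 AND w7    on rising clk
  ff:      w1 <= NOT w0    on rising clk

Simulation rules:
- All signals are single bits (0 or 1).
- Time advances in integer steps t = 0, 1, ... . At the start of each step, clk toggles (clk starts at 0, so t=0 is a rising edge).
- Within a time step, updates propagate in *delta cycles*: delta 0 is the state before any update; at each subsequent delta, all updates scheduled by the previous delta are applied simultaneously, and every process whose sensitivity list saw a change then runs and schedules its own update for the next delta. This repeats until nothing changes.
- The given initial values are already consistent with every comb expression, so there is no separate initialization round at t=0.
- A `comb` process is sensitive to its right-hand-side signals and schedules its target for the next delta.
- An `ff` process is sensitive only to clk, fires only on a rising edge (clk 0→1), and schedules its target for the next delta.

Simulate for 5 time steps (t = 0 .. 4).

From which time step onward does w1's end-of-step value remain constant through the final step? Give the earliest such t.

2

t0.Δ0 w2=0 w8=1 w0=1 clk=0 w4=0 w7=1 w1=1 w5=1 w6=0
t0.Δ1 w2=0 w8=1 w0=1 clk=1 w4=0 w7=1 w1=1 w5=1 w6=0
t0.Δ2 w2=0 w8=1 w0=0 clk=1 w4=0 w7=1 w1=0 w5=1 w6=0
t0.Δ3 w2=0 w8=1 w0=0 clk=1 w4=0 w7=1 w1=0 w5=1 w6=1
t0.Δ4 w2=1 w8=1 w0=0 clk=1 w4=0 w7=1 w1=0 w5=1 w6=1
t1.Δ0 w2=1 w8=1 w0=0 clk=1 w4=0 w7=1 w1=0 w5=1 w6=1
t1.Δ1 w2=1 w8=1 w0=0 clk=0 w4=0 w7=1 w1=0 w5=1 w6=1
t2.Δ0 w2=1 w8=1 w0=0 clk=0 w4=0 w7=1 w1=0 w5=1 w6=1
t2.Δ1 w2=1 w8=1 w0=0 clk=1 w4=0 w7=1 w1=0 w5=1 w6=1
t2.Δ2 w2=1 w8=1 w0=0 clk=1 w4=0 w7=1 w1=1 w5=1 w6=1
t3.Δ0 w2=1 w8=1 w0=0 clk=1 w4=0 w7=1 w1=1 w5=1 w6=1
t3.Δ1 w2=1 w8=1 w0=0 clk=0 w4=0 w7=1 w1=1 w5=1 w6=1
t4.Δ0 w2=1 w8=1 w0=0 clk=0 w4=0 w7=1 w1=1 w5=1 w6=1
t4.Δ1 w2=1 w8=1 w0=0 clk=1 w4=0 w7=1 w1=1 w5=1 w6=1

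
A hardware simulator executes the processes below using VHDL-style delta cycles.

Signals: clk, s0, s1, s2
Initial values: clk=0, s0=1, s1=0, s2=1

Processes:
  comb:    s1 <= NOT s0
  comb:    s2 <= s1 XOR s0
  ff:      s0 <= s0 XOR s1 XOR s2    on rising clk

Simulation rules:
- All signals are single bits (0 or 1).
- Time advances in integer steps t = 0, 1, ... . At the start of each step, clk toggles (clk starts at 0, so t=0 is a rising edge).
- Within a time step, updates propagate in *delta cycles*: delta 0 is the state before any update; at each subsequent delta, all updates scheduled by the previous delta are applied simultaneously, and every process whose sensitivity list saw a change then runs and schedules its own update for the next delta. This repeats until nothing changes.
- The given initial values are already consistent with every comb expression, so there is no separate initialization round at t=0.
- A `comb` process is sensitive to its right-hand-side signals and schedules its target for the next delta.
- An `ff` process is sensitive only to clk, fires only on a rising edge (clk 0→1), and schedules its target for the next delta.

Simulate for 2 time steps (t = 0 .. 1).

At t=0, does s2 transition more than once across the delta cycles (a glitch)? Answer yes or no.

yes

t=0 Δ0: s2=1 clk=0 s1=0 s0=1
  Δ1: clk:0→1
  Δ2: s0:1→0
  Δ3: s2:1→0, s1:0→1
  Δ4: s2:0→1
  (4Δ to stable)
t=1 Δ0: s2=1 clk=1 s1=1 s0=0
  Δ1: clk:1→0
  (1Δ to stable)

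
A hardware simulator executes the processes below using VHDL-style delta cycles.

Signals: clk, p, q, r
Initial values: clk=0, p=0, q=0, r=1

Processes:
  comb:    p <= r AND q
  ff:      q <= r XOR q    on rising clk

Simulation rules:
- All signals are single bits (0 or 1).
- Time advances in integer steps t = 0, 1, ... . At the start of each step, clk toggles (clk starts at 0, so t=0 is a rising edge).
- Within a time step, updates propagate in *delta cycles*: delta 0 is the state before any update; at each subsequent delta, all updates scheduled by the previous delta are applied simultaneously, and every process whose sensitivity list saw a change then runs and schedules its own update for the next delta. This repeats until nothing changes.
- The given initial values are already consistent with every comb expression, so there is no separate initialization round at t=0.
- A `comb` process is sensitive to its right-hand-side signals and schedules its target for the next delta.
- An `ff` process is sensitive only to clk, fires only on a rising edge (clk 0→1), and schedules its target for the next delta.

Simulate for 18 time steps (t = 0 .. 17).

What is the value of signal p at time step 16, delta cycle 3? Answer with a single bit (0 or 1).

t0.Δ0 r=1 p=0 q=0 clk=0
t0.Δ1 r=1 p=0 q=0 clk=1
t0.Δ2 r=1 p=0 q=1 clk=1
t0.Δ3 r=1 p=1 q=1 clk=1
t1.Δ0 r=1 p=1 q=1 clk=1
t1.Δ1 r=1 p=1 q=1 clk=0
t2.Δ0 r=1 p=1 q=1 clk=0
t2.Δ1 r=1 p=1 q=1 clk=1
t2.Δ2 r=1 p=1 q=0 clk=1
t2.Δ3 r=1 p=0 q=0 clk=1
t3.Δ0 r=1 p=0 q=0 clk=1
t3.Δ1 r=1 p=0 q=0 clk=0
t4.Δ0 r=1 p=0 q=0 clk=0
t4.Δ1 r=1 p=0 q=0 clk=1
t4.Δ2 r=1 p=0 q=1 clk=1
t4.Δ3 r=1 p=1 q=1 clk=1
t5.Δ0 r=1 p=1 q=1 clk=1
t5.Δ1 r=1 p=1 q=1 clk=0
t6.Δ0 r=1 p=1 q=1 clk=0
t6.Δ1 r=1 p=1 q=1 clk=1
t6.Δ2 r=1 p=1 q=0 clk=1
t6.Δ3 r=1 p=0 q=0 clk=1
t7.Δ0 r=1 p=0 q=0 clk=1
t7.Δ1 r=1 p=0 q=0 clk=0
t8.Δ0 r=1 p=0 q=0 clk=0
t8.Δ1 r=1 p=0 q=0 clk=1
t8.Δ2 r=1 p=0 q=1 clk=1
t8.Δ3 r=1 p=1 q=1 clk=1
t9.Δ0 r=1 p=1 q=1 clk=1
t9.Δ1 r=1 p=1 q=1 clk=0
t10.Δ0 r=1 p=1 q=1 clk=0
t10.Δ1 r=1 p=1 q=1 clk=1
t10.Δ2 r=1 p=1 q=0 clk=1
t10.Δ3 r=1 p=0 q=0 clk=1
t11.Δ0 r=1 p=0 q=0 clk=1
t11.Δ1 r=1 p=0 q=0 clk=0
t12.Δ0 r=1 p=0 q=0 clk=0
t12.Δ1 r=1 p=0 q=0 clk=1
t12.Δ2 r=1 p=0 q=1 clk=1
t12.Δ3 r=1 p=1 q=1 clk=1
t13.Δ0 r=1 p=1 q=1 clk=1
t13.Δ1 r=1 p=1 q=1 clk=0
t14.Δ0 r=1 p=1 q=1 clk=0
t14.Δ1 r=1 p=1 q=1 clk=1
t14.Δ2 r=1 p=1 q=0 clk=1
t14.Δ3 r=1 p=0 q=0 clk=1
t15.Δ0 r=1 p=0 q=0 clk=1
t15.Δ1 r=1 p=0 q=0 clk=0
t16.Δ0 r=1 p=0 q=0 clk=0
t16.Δ1 r=1 p=0 q=0 clk=1
t16.Δ2 r=1 p=0 q=1 clk=1
t16.Δ3 r=1 p=1 q=1 clk=1
t17.Δ0 r=1 p=1 q=1 clk=1
t17.Δ1 r=1 p=1 q=1 clk=0

1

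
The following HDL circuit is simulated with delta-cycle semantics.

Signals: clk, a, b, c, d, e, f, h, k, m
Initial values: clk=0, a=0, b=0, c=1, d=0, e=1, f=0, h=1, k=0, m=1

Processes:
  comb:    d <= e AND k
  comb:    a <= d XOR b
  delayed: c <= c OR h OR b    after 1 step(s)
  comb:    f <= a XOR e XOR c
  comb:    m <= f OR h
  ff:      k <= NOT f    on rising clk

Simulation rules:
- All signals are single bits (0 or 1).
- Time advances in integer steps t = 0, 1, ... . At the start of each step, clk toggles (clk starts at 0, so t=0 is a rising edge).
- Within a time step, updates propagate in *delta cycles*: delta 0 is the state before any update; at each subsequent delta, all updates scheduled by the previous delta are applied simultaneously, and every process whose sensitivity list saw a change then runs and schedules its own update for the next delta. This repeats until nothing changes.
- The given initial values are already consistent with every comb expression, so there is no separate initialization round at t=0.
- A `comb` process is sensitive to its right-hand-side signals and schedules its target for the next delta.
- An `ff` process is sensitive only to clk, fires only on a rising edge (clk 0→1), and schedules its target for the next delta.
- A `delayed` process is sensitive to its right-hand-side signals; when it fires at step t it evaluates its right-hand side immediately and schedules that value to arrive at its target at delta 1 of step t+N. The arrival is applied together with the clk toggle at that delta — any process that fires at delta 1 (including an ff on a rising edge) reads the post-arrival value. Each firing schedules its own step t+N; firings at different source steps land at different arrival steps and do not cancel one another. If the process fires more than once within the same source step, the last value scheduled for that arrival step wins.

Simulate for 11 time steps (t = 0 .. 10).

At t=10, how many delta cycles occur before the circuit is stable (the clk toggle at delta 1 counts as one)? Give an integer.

5

[bits: clk,k,b,m,e,d,h,a,f,c]
t=0: Δ0=0001101001 Δ1=1001101001 Δ2=1101101001 Δ3=1101111001 Δ4=1101111101 Δ5=1101111111 | 5Δ
t=1: Δ0=1101111111 Δ1=0101111111 | 1Δ
t=2: Δ0=0101111111 Δ1=1101111111 Δ2=1001111111 Δ3=1001101111 Δ4=1001101011 Δ5=1001101001 | 5Δ
t=3: Δ0=1001101001 Δ1=0001101001 | 1Δ
t=4: Δ0=0001101001 Δ1=1001101001 Δ2=1101101001 Δ3=1101111001 Δ4=1101111101 Δ5=1101111111 | 5Δ
t=5: Δ0=1101111111 Δ1=0101111111 | 1Δ
t=6: Δ0=0101111111 Δ1=1101111111 Δ2=1001111111 Δ3=1001101111 Δ4=1001101011 Δ5=1001101001 | 5Δ
t=7: Δ0=1001101001 Δ1=0001101001 | 1Δ
t=8: Δ0=0001101001 Δ1=1001101001 Δ2=1101101001 Δ3=1101111001 Δ4=1101111101 Δ5=1101111111 | 5Δ
t=9: Δ0=1101111111 Δ1=0101111111 | 1Δ
t=10: Δ0=0101111111 Δ1=1101111111 Δ2=1001111111 Δ3=1001101111 Δ4=1001101011 Δ5=1001101001 | 5Δ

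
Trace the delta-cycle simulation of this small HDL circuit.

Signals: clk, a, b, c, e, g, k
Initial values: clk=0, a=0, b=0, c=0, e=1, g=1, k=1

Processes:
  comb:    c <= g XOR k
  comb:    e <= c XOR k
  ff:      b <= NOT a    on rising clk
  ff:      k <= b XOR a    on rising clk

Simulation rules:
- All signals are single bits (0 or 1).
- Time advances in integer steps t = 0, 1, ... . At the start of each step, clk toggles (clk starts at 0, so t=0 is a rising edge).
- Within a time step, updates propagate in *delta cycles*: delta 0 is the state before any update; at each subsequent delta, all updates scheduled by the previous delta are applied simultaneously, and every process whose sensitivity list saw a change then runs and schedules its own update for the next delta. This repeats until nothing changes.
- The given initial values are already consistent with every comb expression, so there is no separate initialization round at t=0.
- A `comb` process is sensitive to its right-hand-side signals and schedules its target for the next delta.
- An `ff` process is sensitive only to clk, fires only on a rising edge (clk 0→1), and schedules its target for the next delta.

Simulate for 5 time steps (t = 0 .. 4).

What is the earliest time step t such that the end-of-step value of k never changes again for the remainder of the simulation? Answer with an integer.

2

[bits: a,c,b,e,g,k,clk]
t=0: Δ0=0001110 Δ1=0001111 Δ2=0011101 Δ3=0110101 Δ4=0111101 | 4Δ
t=1: Δ0=0111101 Δ1=0111100 | 1Δ
t=2: Δ0=0111100 Δ1=0111101 Δ2=0111111 Δ3=0010111 Δ4=0011111 | 4Δ
t=3: Δ0=0011111 Δ1=0011110 | 1Δ
t=4: Δ0=0011110 Δ1=0011111 | 1Δ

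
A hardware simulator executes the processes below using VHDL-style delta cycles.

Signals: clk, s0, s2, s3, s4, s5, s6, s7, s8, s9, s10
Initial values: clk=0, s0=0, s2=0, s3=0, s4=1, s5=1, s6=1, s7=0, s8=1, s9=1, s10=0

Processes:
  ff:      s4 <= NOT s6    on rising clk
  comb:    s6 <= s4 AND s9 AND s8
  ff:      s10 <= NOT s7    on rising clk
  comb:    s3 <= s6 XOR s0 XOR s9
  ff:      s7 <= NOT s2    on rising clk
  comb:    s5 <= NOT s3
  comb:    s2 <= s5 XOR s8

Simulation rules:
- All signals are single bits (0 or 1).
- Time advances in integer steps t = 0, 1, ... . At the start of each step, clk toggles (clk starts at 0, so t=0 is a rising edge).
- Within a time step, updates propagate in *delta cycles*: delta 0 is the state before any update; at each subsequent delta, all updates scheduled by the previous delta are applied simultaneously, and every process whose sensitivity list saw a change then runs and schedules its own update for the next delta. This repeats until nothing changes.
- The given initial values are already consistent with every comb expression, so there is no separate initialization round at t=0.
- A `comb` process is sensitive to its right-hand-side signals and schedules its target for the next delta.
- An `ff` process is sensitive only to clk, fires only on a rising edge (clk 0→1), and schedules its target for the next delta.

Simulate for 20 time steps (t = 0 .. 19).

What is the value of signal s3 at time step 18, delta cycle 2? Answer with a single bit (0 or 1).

t=0 Δ0: s10=0 s4=1 s3=0 s8=1 s7=0 clk=0 s9=1 s5=1 s0=0 s2=0 s6=1
  Δ1: clk:0→1
  Δ2: s10:0→1, s4:1→0, s7:0→1
  Δ3: s6:1→0
  Δ4: s3:0→1
  Δ5: s5:1→0
  Δ6: s2:0→1
  (6Δ to stable)
t=1 Δ0: s10=1 s4=0 s3=1 s8=1 s7=1 clk=1 s9=1 s5=0 s0=0 s2=1 s6=0
  Δ1: clk:1→0
  (1Δ to stable)
t=2 Δ0: s10=1 s4=0 s3=1 s8=1 s7=1 clk=0 s9=1 s5=0 s0=0 s2=1 s6=0
  Δ1: clk:0→1
  Δ2: s10:1→0, s4:0→1, s7:1→0
  Δ3: s6:0→1
  Δ4: s3:1→0
  Δ5: s5:0→1
  Δ6: s2:1→0
  (6Δ to stable)
t=3 Δ0: s10=0 s4=1 s3=0 s8=1 s7=0 clk=1 s9=1 s5=1 s0=0 s2=0 s6=1
  Δ1: clk:1→0
  (1Δ to stable)
t=4 Δ0: s10=0 s4=1 s3=0 s8=1 s7=0 clk=0 s9=1 s5=1 s0=0 s2=0 s6=1
  Δ1: clk:0→1
  Δ2: s10:0→1, s4:1→0, s7:0→1
  Δ3: s6:1→0
  Δ4: s3:0→1
  Δ5: s5:1→0
  Δ6: s2:0→1
  (6Δ to stable)
t=5 Δ0: s10=1 s4=0 s3=1 s8=1 s7=1 clk=1 s9=1 s5=0 s0=0 s2=1 s6=0
  Δ1: clk:1→0
  (1Δ to stable)
t=6 Δ0: s10=1 s4=0 s3=1 s8=1 s7=1 clk=0 s9=1 s5=0 s0=0 s2=1 s6=0
  Δ1: clk:0→1
  Δ2: s10:1→0, s4:0→1, s7:1→0
  Δ3: s6:0→1
  Δ4: s3:1→0
  Δ5: s5:0→1
  Δ6: s2:1→0
  (6Δ to stable)
t=7 Δ0: s10=0 s4=1 s3=0 s8=1 s7=0 clk=1 s9=1 s5=1 s0=0 s2=0 s6=1
  Δ1: clk:1→0
  (1Δ to stable)
t=8 Δ0: s10=0 s4=1 s3=0 s8=1 s7=0 clk=0 s9=1 s5=1 s0=0 s2=0 s6=1
  Δ1: clk:0→1
  Δ2: s10:0→1, s4:1→0, s7:0→1
  Δ3: s6:1→0
  Δ4: s3:0→1
  Δ5: s5:1→0
  Δ6: s2:0→1
  (6Δ to stable)
t=9 Δ0: s10=1 s4=0 s3=1 s8=1 s7=1 clk=1 s9=1 s5=0 s0=0 s2=1 s6=0
  Δ1: clk:1→0
  (1Δ to stable)
t=10 Δ0: s10=1 s4=0 s3=1 s8=1 s7=1 clk=0 s9=1 s5=0 s0=0 s2=1 s6=0
  Δ1: clk:0→1
  Δ2: s10:1→0, s4:0→1, s7:1→0
  Δ3: s6:0→1
  Δ4: s3:1→0
  Δ5: s5:0→1
  Δ6: s2:1→0
  (6Δ to stable)
t=11 Δ0: s10=0 s4=1 s3=0 s8=1 s7=0 clk=1 s9=1 s5=1 s0=0 s2=0 s6=1
  Δ1: clk:1→0
  (1Δ to stable)
t=12 Δ0: s10=0 s4=1 s3=0 s8=1 s7=0 clk=0 s9=1 s5=1 s0=0 s2=0 s6=1
  Δ1: clk:0→1
  Δ2: s10:0→1, s4:1→0, s7:0→1
  Δ3: s6:1→0
  Δ4: s3:0→1
  Δ5: s5:1→0
  Δ6: s2:0→1
  (6Δ to stable)
t=13 Δ0: s10=1 s4=0 s3=1 s8=1 s7=1 clk=1 s9=1 s5=0 s0=0 s2=1 s6=0
  Δ1: clk:1→0
  (1Δ to stable)
t=14 Δ0: s10=1 s4=0 s3=1 s8=1 s7=1 clk=0 s9=1 s5=0 s0=0 s2=1 s6=0
  Δ1: clk:0→1
  Δ2: s10:1→0, s4:0→1, s7:1→0
  Δ3: s6:0→1
  Δ4: s3:1→0
  Δ5: s5:0→1
  Δ6: s2:1→0
  (6Δ to stable)
t=15 Δ0: s10=0 s4=1 s3=0 s8=1 s7=0 clk=1 s9=1 s5=1 s0=0 s2=0 s6=1
  Δ1: clk:1→0
  (1Δ to stable)
t=16 Δ0: s10=0 s4=1 s3=0 s8=1 s7=0 clk=0 s9=1 s5=1 s0=0 s2=0 s6=1
  Δ1: clk:0→1
  Δ2: s10:0→1, s4:1→0, s7:0→1
  Δ3: s6:1→0
  Δ4: s3:0→1
  Δ5: s5:1→0
  Δ6: s2:0→1
  (6Δ to stable)
t=17 Δ0: s10=1 s4=0 s3=1 s8=1 s7=1 clk=1 s9=1 s5=0 s0=0 s2=1 s6=0
  Δ1: clk:1→0
  (1Δ to stable)
t=18 Δ0: s10=1 s4=0 s3=1 s8=1 s7=1 clk=0 s9=1 s5=0 s0=0 s2=1 s6=0
  Δ1: clk:0→1
  Δ2: s10:1→0, s4:0→1, s7:1→0
  Δ3: s6:0→1
  Δ4: s3:1→0
  Δ5: s5:0→1
  Δ6: s2:1→0
  (6Δ to stable)
t=19 Δ0: s10=0 s4=1 s3=0 s8=1 s7=0 clk=1 s9=1 s5=1 s0=0 s2=0 s6=1
  Δ1: clk:1→0
  (1Δ to stable)

1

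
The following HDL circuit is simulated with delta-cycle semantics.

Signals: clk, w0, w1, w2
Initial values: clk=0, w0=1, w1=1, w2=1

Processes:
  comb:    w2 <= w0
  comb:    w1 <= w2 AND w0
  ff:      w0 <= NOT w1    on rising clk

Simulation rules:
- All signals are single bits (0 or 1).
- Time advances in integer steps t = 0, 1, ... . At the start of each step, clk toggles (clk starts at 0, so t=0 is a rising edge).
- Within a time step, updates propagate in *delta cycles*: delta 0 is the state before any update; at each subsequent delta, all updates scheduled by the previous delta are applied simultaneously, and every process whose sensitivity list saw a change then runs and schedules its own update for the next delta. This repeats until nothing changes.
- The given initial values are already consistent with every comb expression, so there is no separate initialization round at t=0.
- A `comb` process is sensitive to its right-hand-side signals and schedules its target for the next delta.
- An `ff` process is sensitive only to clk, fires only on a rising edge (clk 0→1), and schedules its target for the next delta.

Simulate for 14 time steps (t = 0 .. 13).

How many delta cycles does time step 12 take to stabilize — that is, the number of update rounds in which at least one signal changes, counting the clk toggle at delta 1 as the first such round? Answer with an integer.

t0.Δ0 clk=0 w0=1 w2=1 w1=1
t0.Δ1 clk=1 w0=1 w2=1 w1=1
t0.Δ2 clk=1 w0=0 w2=1 w1=1
t0.Δ3 clk=1 w0=0 w2=0 w1=0
t1.Δ0 clk=1 w0=0 w2=0 w1=0
t1.Δ1 clk=0 w0=0 w2=0 w1=0
t2.Δ0 clk=0 w0=0 w2=0 w1=0
t2.Δ1 clk=1 w0=0 w2=0 w1=0
t2.Δ2 clk=1 w0=1 w2=0 w1=0
t2.Δ3 clk=1 w0=1 w2=1 w1=0
t2.Δ4 clk=1 w0=1 w2=1 w1=1
t3.Δ0 clk=1 w0=1 w2=1 w1=1
t3.Δ1 clk=0 w0=1 w2=1 w1=1
t4.Δ0 clk=0 w0=1 w2=1 w1=1
t4.Δ1 clk=1 w0=1 w2=1 w1=1
t4.Δ2 clk=1 w0=0 w2=1 w1=1
t4.Δ3 clk=1 w0=0 w2=0 w1=0
t5.Δ0 clk=1 w0=0 w2=0 w1=0
t5.Δ1 clk=0 w0=0 w2=0 w1=0
t6.Δ0 clk=0 w0=0 w2=0 w1=0
t6.Δ1 clk=1 w0=0 w2=0 w1=0
t6.Δ2 clk=1 w0=1 w2=0 w1=0
t6.Δ3 clk=1 w0=1 w2=1 w1=0
t6.Δ4 clk=1 w0=1 w2=1 w1=1
t7.Δ0 clk=1 w0=1 w2=1 w1=1
t7.Δ1 clk=0 w0=1 w2=1 w1=1
t8.Δ0 clk=0 w0=1 w2=1 w1=1
t8.Δ1 clk=1 w0=1 w2=1 w1=1
t8.Δ2 clk=1 w0=0 w2=1 w1=1
t8.Δ3 clk=1 w0=0 w2=0 w1=0
t9.Δ0 clk=1 w0=0 w2=0 w1=0
t9.Δ1 clk=0 w0=0 w2=0 w1=0
t10.Δ0 clk=0 w0=0 w2=0 w1=0
t10.Δ1 clk=1 w0=0 w2=0 w1=0
t10.Δ2 clk=1 w0=1 w2=0 w1=0
t10.Δ3 clk=1 w0=1 w2=1 w1=0
t10.Δ4 clk=1 w0=1 w2=1 w1=1
t11.Δ0 clk=1 w0=1 w2=1 w1=1
t11.Δ1 clk=0 w0=1 w2=1 w1=1
t12.Δ0 clk=0 w0=1 w2=1 w1=1
t12.Δ1 clk=1 w0=1 w2=1 w1=1
t12.Δ2 clk=1 w0=0 w2=1 w1=1
t12.Δ3 clk=1 w0=0 w2=0 w1=0
t13.Δ0 clk=1 w0=0 w2=0 w1=0
t13.Δ1 clk=0 w0=0 w2=0 w1=0

3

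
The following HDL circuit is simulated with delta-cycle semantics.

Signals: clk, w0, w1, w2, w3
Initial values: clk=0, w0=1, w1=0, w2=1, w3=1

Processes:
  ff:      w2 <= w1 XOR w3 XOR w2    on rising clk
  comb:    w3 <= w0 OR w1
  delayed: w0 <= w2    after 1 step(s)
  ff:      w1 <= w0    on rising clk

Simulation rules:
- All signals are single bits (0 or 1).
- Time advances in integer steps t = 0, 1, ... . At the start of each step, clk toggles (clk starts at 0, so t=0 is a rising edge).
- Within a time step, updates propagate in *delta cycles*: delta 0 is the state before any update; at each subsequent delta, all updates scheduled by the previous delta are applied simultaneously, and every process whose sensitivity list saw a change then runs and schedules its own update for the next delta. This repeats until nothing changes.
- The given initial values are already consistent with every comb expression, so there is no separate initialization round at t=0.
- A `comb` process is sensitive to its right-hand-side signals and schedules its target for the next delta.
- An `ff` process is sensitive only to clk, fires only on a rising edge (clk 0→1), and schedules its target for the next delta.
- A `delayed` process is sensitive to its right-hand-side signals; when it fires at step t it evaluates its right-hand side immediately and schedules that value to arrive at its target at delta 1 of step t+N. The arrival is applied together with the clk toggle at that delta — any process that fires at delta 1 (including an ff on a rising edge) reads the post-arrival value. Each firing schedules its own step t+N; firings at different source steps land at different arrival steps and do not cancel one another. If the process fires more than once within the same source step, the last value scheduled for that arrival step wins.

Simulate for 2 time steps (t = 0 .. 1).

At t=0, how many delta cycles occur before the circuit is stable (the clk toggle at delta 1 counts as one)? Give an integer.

2

t=0 Δ0: w0=1 w1=0 clk=0 w2=1 w3=1
  Δ1: clk:0→1
  Δ2: w1:0→1, w2:1→0
  (2Δ to stable)
t=1 Δ0: w0=1 w1=1 clk=1 w2=0 w3=1
  Δ1: w0:1→0, clk:1→0
  (1Δ to stable)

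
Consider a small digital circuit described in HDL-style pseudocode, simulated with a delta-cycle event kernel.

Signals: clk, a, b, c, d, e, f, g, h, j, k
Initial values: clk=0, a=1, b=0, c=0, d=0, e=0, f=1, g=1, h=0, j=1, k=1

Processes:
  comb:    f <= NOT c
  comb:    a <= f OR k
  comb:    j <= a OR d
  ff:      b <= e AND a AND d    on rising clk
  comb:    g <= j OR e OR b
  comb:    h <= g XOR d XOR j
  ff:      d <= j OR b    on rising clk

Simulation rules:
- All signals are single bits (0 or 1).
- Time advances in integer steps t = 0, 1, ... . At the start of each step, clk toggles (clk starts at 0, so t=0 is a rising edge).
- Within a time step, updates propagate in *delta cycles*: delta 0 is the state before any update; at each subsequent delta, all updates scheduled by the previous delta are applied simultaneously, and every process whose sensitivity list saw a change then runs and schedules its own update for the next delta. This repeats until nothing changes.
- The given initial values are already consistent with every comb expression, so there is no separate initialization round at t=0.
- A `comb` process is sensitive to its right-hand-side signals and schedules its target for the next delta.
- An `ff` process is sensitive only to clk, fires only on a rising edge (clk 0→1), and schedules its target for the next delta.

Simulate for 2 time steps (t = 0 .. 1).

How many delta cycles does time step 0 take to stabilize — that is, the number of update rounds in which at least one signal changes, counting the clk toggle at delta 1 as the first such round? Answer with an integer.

3

t=0 Δ0: e=0 clk=0 j=1 g=1 b=0 c=0 h=0 a=1 k=1 d=0 f=1
  Δ1: clk:0→1
  Δ2: d:0→1
  Δ3: h:0→1
  (3Δ to stable)
t=1 Δ0: e=0 clk=1 j=1 g=1 b=0 c=0 h=1 a=1 k=1 d=1 f=1
  Δ1: clk:1→0
  (1Δ to stable)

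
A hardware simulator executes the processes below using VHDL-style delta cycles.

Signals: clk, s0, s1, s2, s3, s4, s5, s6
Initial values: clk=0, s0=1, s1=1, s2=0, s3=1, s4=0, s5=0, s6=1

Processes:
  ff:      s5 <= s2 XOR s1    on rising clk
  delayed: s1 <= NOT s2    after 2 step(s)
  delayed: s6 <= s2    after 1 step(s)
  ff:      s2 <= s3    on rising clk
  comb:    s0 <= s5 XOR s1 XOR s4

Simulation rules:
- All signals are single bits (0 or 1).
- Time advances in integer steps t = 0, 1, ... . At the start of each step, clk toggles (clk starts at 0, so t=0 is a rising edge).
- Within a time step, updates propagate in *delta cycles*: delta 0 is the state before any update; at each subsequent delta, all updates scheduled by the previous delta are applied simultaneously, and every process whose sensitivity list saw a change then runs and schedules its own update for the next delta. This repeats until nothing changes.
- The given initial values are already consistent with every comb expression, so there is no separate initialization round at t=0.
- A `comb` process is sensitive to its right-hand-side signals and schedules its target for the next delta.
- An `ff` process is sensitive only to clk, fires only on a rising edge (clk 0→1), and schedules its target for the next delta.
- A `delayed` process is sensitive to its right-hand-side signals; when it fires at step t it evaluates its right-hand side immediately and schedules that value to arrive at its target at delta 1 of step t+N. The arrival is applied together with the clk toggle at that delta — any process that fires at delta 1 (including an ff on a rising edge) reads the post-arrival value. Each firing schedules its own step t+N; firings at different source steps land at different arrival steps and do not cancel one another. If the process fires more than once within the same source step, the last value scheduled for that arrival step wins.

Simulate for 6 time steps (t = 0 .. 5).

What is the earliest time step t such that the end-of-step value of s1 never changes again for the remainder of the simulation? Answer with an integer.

[bits: s1,s2,s6,s4,clk,s5,s0,s3]
t=0: Δ0=10100011 Δ1=10101011 Δ2=11101111 Δ3=11101101 | 3Δ
t=1: Δ0=11101101 Δ1=11100101 | 1Δ
t=2: Δ0=11100101 Δ1=01101101 Δ2=01101111 | 2Δ
t=3: Δ0=01101111 Δ1=01100111 | 1Δ
t=4: Δ0=01100111 Δ1=01101111 | 1Δ
t=5: Δ0=01101111 Δ1=01100111 | 1Δ

2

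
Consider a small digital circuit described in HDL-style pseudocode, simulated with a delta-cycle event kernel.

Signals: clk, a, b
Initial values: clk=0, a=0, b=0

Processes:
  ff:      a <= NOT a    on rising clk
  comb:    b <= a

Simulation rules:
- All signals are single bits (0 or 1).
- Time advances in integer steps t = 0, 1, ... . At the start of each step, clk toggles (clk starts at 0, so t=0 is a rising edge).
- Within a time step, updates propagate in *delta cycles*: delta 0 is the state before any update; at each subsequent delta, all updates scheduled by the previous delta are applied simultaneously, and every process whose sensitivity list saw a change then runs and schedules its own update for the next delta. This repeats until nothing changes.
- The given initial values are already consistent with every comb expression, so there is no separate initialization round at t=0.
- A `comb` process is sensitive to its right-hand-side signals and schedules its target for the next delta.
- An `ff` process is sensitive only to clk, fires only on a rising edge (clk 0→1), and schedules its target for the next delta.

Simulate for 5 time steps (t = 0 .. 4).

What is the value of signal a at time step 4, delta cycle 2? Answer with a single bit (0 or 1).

1

t0.Δ0 a=0 b=0 clk=0
t0.Δ1 a=0 b=0 clk=1
t0.Δ2 a=1 b=0 clk=1
t0.Δ3 a=1 b=1 clk=1
t1.Δ0 a=1 b=1 clk=1
t1.Δ1 a=1 b=1 clk=0
t2.Δ0 a=1 b=1 clk=0
t2.Δ1 a=1 b=1 clk=1
t2.Δ2 a=0 b=1 clk=1
t2.Δ3 a=0 b=0 clk=1
t3.Δ0 a=0 b=0 clk=1
t3.Δ1 a=0 b=0 clk=0
t4.Δ0 a=0 b=0 clk=0
t4.Δ1 a=0 b=0 clk=1
t4.Δ2 a=1 b=0 clk=1
t4.Δ3 a=1 b=1 clk=1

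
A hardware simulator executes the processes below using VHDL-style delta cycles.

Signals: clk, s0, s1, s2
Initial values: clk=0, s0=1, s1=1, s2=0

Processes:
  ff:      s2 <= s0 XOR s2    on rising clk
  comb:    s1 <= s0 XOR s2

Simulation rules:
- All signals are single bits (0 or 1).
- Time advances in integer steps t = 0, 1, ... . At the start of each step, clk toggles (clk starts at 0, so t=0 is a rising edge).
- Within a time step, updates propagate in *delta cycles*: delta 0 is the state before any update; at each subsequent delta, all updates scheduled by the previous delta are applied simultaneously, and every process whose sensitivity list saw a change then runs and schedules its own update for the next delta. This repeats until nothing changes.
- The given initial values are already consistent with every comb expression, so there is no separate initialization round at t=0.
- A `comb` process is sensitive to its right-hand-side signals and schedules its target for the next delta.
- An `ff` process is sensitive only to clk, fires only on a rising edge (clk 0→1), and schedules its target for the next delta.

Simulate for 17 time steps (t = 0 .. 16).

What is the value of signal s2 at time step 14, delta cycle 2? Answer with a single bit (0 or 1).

0

[bits: s0,s2,s1,clk]
t=0: Δ0=1010 Δ1=1011 Δ2=1111 Δ3=1101 | 3Δ
t=1: Δ0=1101 Δ1=1100 | 1Δ
t=2: Δ0=1100 Δ1=1101 Δ2=1001 Δ3=1011 | 3Δ
t=3: Δ0=1011 Δ1=1010 | 1Δ
t=4: Δ0=1010 Δ1=1011 Δ2=1111 Δ3=1101 | 3Δ
t=5: Δ0=1101 Δ1=1100 | 1Δ
t=6: Δ0=1100 Δ1=1101 Δ2=1001 Δ3=1011 | 3Δ
t=7: Δ0=1011 Δ1=1010 | 1Δ
t=8: Δ0=1010 Δ1=1011 Δ2=1111 Δ3=1101 | 3Δ
t=9: Δ0=1101 Δ1=1100 | 1Δ
t=10: Δ0=1100 Δ1=1101 Δ2=1001 Δ3=1011 | 3Δ
t=11: Δ0=1011 Δ1=1010 | 1Δ
t=12: Δ0=1010 Δ1=1011 Δ2=1111 Δ3=1101 | 3Δ
t=13: Δ0=1101 Δ1=1100 | 1Δ
t=14: Δ0=1100 Δ1=1101 Δ2=1001 Δ3=1011 | 3Δ
t=15: Δ0=1011 Δ1=1010 | 1Δ
t=16: Δ0=1010 Δ1=1011 Δ2=1111 Δ3=1101 | 3Δ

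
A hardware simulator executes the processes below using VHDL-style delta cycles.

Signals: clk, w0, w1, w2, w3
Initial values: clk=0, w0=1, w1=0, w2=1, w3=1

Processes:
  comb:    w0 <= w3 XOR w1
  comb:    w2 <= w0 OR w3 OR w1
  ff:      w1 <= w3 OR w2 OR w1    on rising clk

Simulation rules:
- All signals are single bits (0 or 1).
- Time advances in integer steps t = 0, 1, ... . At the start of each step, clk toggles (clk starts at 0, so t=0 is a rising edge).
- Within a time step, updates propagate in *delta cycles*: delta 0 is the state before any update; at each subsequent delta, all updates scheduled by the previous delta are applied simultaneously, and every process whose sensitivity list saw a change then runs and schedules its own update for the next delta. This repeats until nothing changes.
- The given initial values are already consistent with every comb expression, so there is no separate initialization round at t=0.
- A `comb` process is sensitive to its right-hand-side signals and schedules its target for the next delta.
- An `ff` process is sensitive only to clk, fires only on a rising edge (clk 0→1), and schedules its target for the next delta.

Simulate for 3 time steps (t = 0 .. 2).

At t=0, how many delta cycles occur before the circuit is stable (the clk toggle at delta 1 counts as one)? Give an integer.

t=0 Δ0: w2=1 w3=1 w0=1 clk=0 w1=0
  Δ1: clk:0→1
  Δ2: w1:0→1
  Δ3: w0:1→0
  (3Δ to stable)
t=1 Δ0: w2=1 w3=1 w0=0 clk=1 w1=1
  Δ1: clk:1→0
  (1Δ to stable)
t=2 Δ0: w2=1 w3=1 w0=0 clk=0 w1=1
  Δ1: clk:0→1
  (1Δ to stable)

3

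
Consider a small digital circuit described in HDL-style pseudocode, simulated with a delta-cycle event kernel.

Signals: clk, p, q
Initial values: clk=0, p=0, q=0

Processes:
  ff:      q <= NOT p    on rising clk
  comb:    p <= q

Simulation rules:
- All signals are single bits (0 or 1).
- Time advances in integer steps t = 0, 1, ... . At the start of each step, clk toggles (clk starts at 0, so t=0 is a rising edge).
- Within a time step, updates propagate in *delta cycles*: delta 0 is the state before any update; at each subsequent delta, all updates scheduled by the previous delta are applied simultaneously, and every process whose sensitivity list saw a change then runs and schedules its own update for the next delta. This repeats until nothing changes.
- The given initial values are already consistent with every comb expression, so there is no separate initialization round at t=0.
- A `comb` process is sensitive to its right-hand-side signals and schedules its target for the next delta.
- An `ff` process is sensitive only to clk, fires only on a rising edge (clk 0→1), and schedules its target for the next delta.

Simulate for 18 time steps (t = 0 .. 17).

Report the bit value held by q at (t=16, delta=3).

1

t0.Δ0 p=0 clk=0 q=0
t0.Δ1 p=0 clk=1 q=0
t0.Δ2 p=0 clk=1 q=1
t0.Δ3 p=1 clk=1 q=1
t1.Δ0 p=1 clk=1 q=1
t1.Δ1 p=1 clk=0 q=1
t2.Δ0 p=1 clk=0 q=1
t2.Δ1 p=1 clk=1 q=1
t2.Δ2 p=1 clk=1 q=0
t2.Δ3 p=0 clk=1 q=0
t3.Δ0 p=0 clk=1 q=0
t3.Δ1 p=0 clk=0 q=0
t4.Δ0 p=0 clk=0 q=0
t4.Δ1 p=0 clk=1 q=0
t4.Δ2 p=0 clk=1 q=1
t4.Δ3 p=1 clk=1 q=1
t5.Δ0 p=1 clk=1 q=1
t5.Δ1 p=1 clk=0 q=1
t6.Δ0 p=1 clk=0 q=1
t6.Δ1 p=1 clk=1 q=1
t6.Δ2 p=1 clk=1 q=0
t6.Δ3 p=0 clk=1 q=0
t7.Δ0 p=0 clk=1 q=0
t7.Δ1 p=0 clk=0 q=0
t8.Δ0 p=0 clk=0 q=0
t8.Δ1 p=0 clk=1 q=0
t8.Δ2 p=0 clk=1 q=1
t8.Δ3 p=1 clk=1 q=1
t9.Δ0 p=1 clk=1 q=1
t9.Δ1 p=1 clk=0 q=1
t10.Δ0 p=1 clk=0 q=1
t10.Δ1 p=1 clk=1 q=1
t10.Δ2 p=1 clk=1 q=0
t10.Δ3 p=0 clk=1 q=0
t11.Δ0 p=0 clk=1 q=0
t11.Δ1 p=0 clk=0 q=0
t12.Δ0 p=0 clk=0 q=0
t12.Δ1 p=0 clk=1 q=0
t12.Δ2 p=0 clk=1 q=1
t12.Δ3 p=1 clk=1 q=1
t13.Δ0 p=1 clk=1 q=1
t13.Δ1 p=1 clk=0 q=1
t14.Δ0 p=1 clk=0 q=1
t14.Δ1 p=1 clk=1 q=1
t14.Δ2 p=1 clk=1 q=0
t14.Δ3 p=0 clk=1 q=0
t15.Δ0 p=0 clk=1 q=0
t15.Δ1 p=0 clk=0 q=0
t16.Δ0 p=0 clk=0 q=0
t16.Δ1 p=0 clk=1 q=0
t16.Δ2 p=0 clk=1 q=1
t16.Δ3 p=1 clk=1 q=1
t17.Δ0 p=1 clk=1 q=1
t17.Δ1 p=1 clk=0 q=1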